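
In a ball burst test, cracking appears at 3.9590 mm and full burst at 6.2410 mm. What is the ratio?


Formula: Ratio = crack / burst
Substituting: Ratio = 3.9590 / 6.2410
Result: 0.6344


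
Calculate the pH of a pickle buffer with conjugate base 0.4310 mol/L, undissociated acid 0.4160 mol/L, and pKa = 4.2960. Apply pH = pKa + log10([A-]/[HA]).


ratio = [A-] / [HA] = 0.4310 / 0.4160 = 1.0361
log10(ratio) = 0.0153839
pH = pKa + log10(ratio) = 4.2960 + 0.0153839 = 4.3114


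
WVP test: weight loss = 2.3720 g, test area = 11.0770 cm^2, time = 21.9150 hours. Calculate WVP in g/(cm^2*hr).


Formula: WVP = loss / (area * time)
Substituting: WVP = 2.3720 / (11.0770 * 21.9150)
Result: 0.00977127 g/(cm^2*hr)


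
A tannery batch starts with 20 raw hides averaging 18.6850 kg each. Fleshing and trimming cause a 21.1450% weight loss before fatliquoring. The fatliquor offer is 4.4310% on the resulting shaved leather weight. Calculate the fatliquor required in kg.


Total_raw = N * avg_wt = 20 * 18.6850 = 373.7000 kg
Substrate = Total_raw * (1 - loss/100) = 373.7000 * (1 - 21.1450/100) = 294.6811 kg
Fat = Substrate * pct / 100 = 294.6811 * 4.4310 / 100 = 13.0573 kg


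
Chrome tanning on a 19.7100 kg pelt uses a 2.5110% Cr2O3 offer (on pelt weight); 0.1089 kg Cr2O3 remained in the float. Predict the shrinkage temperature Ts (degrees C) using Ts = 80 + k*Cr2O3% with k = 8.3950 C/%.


Offered = pelt * offer_pct / 100 = 19.7100 * 2.5110 / 100 = 0.4949 kg
Uptake = offered - residual = 0.4949 - 0.1089 = 0.3860 kg
Cr2O3% on pelt = uptake / pelt * 100 = 0.3860 / 19.7100 * 100 = 1.9585 %
Ts = 80 + k * Cr2O3% = 80 + 8.3950 * 1.9585 = 96.4415 C


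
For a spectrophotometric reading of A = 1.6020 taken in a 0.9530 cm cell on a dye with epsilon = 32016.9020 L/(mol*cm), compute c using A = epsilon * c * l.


Formula: c = A / (epsilon * l)
Substituting: c = 1.6020 / (32016.9020 * 0.9530)
Result: 5.2504e-05 mol/L


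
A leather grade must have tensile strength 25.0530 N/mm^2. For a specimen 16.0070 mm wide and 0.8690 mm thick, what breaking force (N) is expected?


Formula: F = TS * w * t
Substituting: F = 25.0530 * 16.0070 * 0.8690
Result: 348.4893 N


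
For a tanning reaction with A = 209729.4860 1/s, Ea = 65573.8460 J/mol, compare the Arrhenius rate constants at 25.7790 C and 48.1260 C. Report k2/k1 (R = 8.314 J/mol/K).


T1 = 25.7790 + 273.15 = 298.9290 K; T2 = 48.1260 + 273.15 = 321.2760 K
k1 = A * exp(-Ea/(R*T1)) = 209729.4860 * exp(-65573.8460/(8.314*298.9290)) = 7.2932e-07 1/s
k2 = A * exp(-Ea/(R*T2)) = 209729.4860 * exp(-65573.8460/(8.314*321.2760)) = 4.5704e-06 1/s
k2/k1 = 4.5704e-06 / 7.2932e-07 = 6.2667


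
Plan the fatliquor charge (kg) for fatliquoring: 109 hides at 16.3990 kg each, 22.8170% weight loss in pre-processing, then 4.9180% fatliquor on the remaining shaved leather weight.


Total_raw = N * avg_wt = 109 * 16.3990 = 1787.4910 kg
Substrate = Total_raw * (1 - loss/100) = 1787.4910 * (1 - 22.8170/100) = 1379.6392 kg
Fat = Substrate * pct / 100 = 1379.6392 * 4.9180 / 100 = 67.8507 kg


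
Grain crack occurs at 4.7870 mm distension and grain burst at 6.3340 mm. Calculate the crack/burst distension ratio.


Formula: Ratio = crack / burst
Substituting: Ratio = 4.7870 / 6.3340
Result: 0.7558


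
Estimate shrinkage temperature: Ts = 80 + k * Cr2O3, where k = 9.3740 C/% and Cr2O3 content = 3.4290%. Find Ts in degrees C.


Formula: Ts = 80 + k * Cr2O3
Substituting: Ts = 80 + 9.3740 * 3.4290
Result: 112.1434 C


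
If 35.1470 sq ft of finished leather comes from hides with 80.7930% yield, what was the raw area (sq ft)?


Formula: raw = finished * 100 / yield
Substituting: raw = 35.1470 * 100 / 80.7930
Result: 43.5025 sq ft


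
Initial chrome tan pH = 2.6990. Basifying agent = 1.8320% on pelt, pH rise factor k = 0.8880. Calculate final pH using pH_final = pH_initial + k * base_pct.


Formula: pH_final = pH_initial + k * base_pct
Substituting: pH_final = 2.6990 + 0.8880 * 1.8320
Result: 4.3258


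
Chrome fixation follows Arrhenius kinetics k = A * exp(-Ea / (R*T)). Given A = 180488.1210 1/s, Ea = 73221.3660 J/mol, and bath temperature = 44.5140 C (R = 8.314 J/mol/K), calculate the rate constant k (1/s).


T_K = T_C + 273.15 = 44.5140 + 273.15 = 317.6640 K
exponent = -Ea / (R * T_K) = -73221.3660 / (8.314 * 317.6640) = -27.7242
k = A * exp(exponent) = 180488.1210 * exp(-27.7242) = 1.6442e-07 1/s


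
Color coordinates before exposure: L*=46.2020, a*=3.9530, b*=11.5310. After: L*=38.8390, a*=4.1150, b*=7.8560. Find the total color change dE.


dL = -7.3630, da = 0.1620, db = -3.6750
dE = sqrt((-7.3630)^2 + 0.1620^2 + (-3.6750)^2) = 8.2308


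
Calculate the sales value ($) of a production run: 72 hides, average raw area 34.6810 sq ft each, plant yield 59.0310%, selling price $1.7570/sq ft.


Raw_total = N * avg_area = 72 * 34.6810 = 2497.0320 sq ft
Finished = Raw_total * yield / 100 = 2497.0320 * 59.0310 / 100 = 1474.0230 sq ft
Value = Finished * price = 1474.0230 * 1.7570 = 2589.8583 $


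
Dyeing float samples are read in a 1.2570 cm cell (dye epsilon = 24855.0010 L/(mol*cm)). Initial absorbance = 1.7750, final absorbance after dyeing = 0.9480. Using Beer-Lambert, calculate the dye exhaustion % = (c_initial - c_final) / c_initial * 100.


c_initial = A_i / (epsilon * l) = 1.7750 / (24855.0010 * 1.2570) = 5.6813e-05 mol/L
c_final = A_f / (epsilon * l) = 0.9480 / (24855.0010 * 1.2570) = 3.0343e-05 mol/L
Exhaustion = (c_initial - c_final) / c_initial * 100 = (5.6813e-05 - 3.0343e-05) / 5.6813e-05 * 100 = 46.5915 %


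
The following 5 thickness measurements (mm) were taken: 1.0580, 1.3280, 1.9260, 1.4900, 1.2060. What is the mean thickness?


Formula: Average = sum / n
Substituting: Average = 7.0080 / 5
Result: 1.4016 mm


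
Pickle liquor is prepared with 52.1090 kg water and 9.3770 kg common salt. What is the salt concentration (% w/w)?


Formula: Conc = salt / (water + salt) * 100
Substituting: Conc = 9.3770 / (52.1090 + 9.3770) * 100
Result: 15.2506 %


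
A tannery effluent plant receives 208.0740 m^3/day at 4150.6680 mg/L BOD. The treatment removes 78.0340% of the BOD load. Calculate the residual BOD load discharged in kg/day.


Load_in = volume * conc / 1000 = 208.0740 * 4150.6680 / 1000 = 863.6461 kg/day
Removed = Load_in * eff / 100 = 863.6461 * 78.0340 / 100 = 673.9376 kg/day
Load_out = Load_in - Removed = 863.6461 - 673.9376 = 189.7085 kg/day


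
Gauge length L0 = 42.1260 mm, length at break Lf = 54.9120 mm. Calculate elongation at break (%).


Formula: Elongation = (Lf - L0) / L0 * 100
Substituting: Elongation = (54.9120 - 42.1260) / 42.1260 * 100
Result: 30.3518 %


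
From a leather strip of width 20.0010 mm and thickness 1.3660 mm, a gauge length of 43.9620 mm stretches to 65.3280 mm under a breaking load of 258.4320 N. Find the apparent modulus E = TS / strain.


TS = F / (w * t) = 258.4320 / (20.0010 * 1.3660) = 9.4590 N/mm^2
strain = (Lf - L0) / L0 = (65.3280 - 43.9620) / 43.9620 = 0.4860
E = TS / strain = 9.4590 / 0.4860 = 19.4625 N/mm^2


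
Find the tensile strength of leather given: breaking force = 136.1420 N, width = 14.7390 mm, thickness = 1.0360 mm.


Formula: TS = force / (width * thickness)
Substituting: TS = 136.1420 / (14.7390 * 1.0360)
Result: 8.9159 N/mm^2


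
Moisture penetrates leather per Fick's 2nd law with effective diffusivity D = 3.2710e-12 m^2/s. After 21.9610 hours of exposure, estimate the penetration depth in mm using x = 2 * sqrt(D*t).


t = 21.9610 hr * 3600 = 79059.6000 s
D * t = 3.2710e-12 * 79059.6000 = 2.5860e-07
x = 2 * sqrt(D*t) = 2 * sqrt(2.5860e-07) = 0.00101706 m = 1.0171 mm


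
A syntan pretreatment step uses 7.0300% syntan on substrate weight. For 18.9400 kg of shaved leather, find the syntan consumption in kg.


Formula: Syntan = substrate * pct / 100
Substituting: Syntan = 18.9400 * 7.0300 / 100
Result: 1.3315 kg


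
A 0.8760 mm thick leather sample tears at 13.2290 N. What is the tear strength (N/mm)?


Formula: Tear strength = force / thickness
Substituting: Tear strength = 13.2290 / 0.8760
Result: 15.1016 N/mm


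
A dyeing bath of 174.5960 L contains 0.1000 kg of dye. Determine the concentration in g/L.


Formula: Conc = dye_mass(kg) / volume(L) * 1000
Substituting: Conc = 0.1000 / 174.5960 * 1000
Result: 0.5728 g/L


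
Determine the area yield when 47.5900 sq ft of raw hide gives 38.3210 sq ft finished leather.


Formula: Yield = finished / raw * 100
Substituting: Yield = 38.3210 / 47.5900 * 100
Result: 80.5232 %


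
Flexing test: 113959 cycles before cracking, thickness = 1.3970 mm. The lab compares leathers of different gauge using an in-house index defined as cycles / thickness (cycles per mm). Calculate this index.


Formula: Index = cycles / thickness
Substituting: Index = 113959 / 1.3970
Result: 81574.0873 cycles/mm


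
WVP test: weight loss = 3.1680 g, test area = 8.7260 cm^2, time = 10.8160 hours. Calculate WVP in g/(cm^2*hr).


Formula: WVP = loss / (area * time)
Substituting: WVP = 3.1680 / (8.7260 * 10.8160)
Result: 0.0335663 g/(cm^2*hr)


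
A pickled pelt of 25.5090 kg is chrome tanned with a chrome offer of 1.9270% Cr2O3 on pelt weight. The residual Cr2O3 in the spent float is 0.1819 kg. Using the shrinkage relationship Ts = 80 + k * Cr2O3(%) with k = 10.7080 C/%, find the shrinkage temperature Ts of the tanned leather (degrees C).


Offered = pelt * offer_pct / 100 = 25.5090 * 1.9270 / 100 = 0.4916 kg
Uptake = offered - residual = 0.4916 - 0.1819 = 0.3097 kg
Cr2O3% on pelt = uptake / pelt * 100 = 0.3097 / 25.5090 * 100 = 1.2139 %
Ts = 80 + k * Cr2O3% = 80 + 10.7080 * 1.2139 = 92.9986 C


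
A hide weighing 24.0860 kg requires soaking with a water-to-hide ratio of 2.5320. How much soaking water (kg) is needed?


Formula: Water = hide_weight * ratio
Substituting: Water = 24.0860 * 2.5320
Result: 60.9858 kg


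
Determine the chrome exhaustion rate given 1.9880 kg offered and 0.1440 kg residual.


Formula: Uptake = (offered - residual) / offered * 100
Substituting: Uptake = (1.9880 - 0.1440) / 1.9880 * 100
Result: 92.7565 %


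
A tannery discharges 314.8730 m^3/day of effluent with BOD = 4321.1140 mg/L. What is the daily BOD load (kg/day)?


Formula: BOD_load = volume * conc / 1000
Substituting: BOD_load = 314.8730 * 4321.1140 / 1000
Result: 1360.6021 kg/day


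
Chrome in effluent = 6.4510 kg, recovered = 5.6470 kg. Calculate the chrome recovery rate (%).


Formula: Recovery = recovered / input * 100
Substituting: Recovery = 5.6470 / 6.4510 * 100
Result: 87.5368 %


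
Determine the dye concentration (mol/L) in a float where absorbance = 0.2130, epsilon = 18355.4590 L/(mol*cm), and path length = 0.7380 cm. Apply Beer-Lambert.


Formula: c = A / (epsilon * l)
Substituting: c = 0.2130 / (18355.4590 * 0.7380)
Result: 1.5724e-05 mol/L


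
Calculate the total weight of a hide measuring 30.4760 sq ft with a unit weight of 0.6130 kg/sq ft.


Formula: Weight = area * weight_per_sqft
Substituting: Weight = 30.4760 * 0.6130
Result: 18.6818 kg


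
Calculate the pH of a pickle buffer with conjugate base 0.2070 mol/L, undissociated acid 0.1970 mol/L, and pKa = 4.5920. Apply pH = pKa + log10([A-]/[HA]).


ratio = [A-] / [HA] = 0.2070 / 0.1970 = 1.0508
log10(ratio) = 0.0215041
pH = pKa + log10(ratio) = 4.5920 + 0.0215041 = 4.6135


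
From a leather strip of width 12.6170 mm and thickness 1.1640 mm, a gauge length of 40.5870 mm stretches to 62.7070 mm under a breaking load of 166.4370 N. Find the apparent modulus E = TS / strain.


TS = F / (w * t) = 166.4370 / (12.6170 * 1.1640) = 11.3329 N/mm^2
strain = (Lf - L0) / L0 = (62.7070 - 40.5870) / 40.5870 = 0.5450
E = TS / strain = 11.3329 / 0.5450 = 20.7942 N/mm^2


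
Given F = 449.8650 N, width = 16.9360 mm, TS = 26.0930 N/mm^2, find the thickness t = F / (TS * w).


Formula: t = F / (TS * w)
Substituting: t = 449.8650 / (26.0930 * 16.9360)
Result: 1.0180 mm


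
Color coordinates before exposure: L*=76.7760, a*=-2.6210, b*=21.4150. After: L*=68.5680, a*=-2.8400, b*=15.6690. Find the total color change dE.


dL = -8.2080, da = -0.2190, db = -5.7460
dE = sqrt((-8.2080)^2 + (-0.2190)^2 + (-5.7460)^2) = 10.0218


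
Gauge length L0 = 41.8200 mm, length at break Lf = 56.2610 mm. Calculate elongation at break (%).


Formula: Elongation = (Lf - L0) / L0 * 100
Substituting: Elongation = (56.2610 - 41.8200) / 41.8200 * 100
Result: 34.5313 %


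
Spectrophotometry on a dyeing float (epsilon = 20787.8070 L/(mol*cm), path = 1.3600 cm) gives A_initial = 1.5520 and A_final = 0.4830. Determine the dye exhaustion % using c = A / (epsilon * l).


c_initial = A_i / (epsilon * l) = 1.5520 / (20787.8070 * 1.3600) = 5.4896e-05 mol/L
c_final = A_f / (epsilon * l) = 0.4830 / (20787.8070 * 1.3600) = 1.7084e-05 mol/L
Exhaustion = (c_initial - c_final) / c_initial * 100 = (5.4896e-05 - 1.7084e-05) / 5.4896e-05 * 100 = 68.8789 %


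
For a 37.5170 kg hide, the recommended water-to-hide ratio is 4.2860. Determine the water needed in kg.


Formula: Water = hide_weight * ratio
Substituting: Water = 37.5170 * 4.2860
Result: 160.7979 kg


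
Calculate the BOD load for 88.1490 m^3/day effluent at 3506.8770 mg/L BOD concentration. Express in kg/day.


Formula: BOD_load = volume * conc / 1000
Substituting: BOD_load = 88.1490 * 3506.8770 / 1000
Result: 309.1277 kg/day


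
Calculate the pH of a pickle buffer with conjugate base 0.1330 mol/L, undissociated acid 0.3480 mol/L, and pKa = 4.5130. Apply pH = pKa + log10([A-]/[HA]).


ratio = [A-] / [HA] = 0.1330 / 0.3480 = 0.3822
log10(ratio) = -0.4177
pH = pKa + log10(ratio) = 4.5130 - 0.4177 = 4.0953


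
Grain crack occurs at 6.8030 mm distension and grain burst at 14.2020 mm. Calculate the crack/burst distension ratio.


Formula: Ratio = crack / burst
Substituting: Ratio = 6.8030 / 14.2020
Result: 0.4790


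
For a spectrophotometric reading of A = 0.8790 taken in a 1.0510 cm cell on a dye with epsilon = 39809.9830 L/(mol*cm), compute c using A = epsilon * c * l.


Formula: c = A / (epsilon * l)
Substituting: c = 0.8790 / (39809.9830 * 1.0510)
Result: 2.1008e-05 mol/L


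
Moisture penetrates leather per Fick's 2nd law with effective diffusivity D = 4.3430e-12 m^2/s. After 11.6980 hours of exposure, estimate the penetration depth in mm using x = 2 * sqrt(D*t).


t = 11.6980 hr * 3600 = 42112.8000 s
D * t = 4.3430e-12 * 42112.8000 = 1.8290e-07
x = 2 * sqrt(D*t) = 2 * sqrt(1.8290e-07) = 8.5533e-04 m = 0.8553 mm


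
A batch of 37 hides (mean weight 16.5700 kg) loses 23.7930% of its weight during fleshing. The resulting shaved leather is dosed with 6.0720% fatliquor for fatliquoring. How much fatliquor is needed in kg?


Total_raw = N * avg_wt = 37 * 16.5700 = 613.0900 kg
Substrate = Total_raw * (1 - loss/100) = 613.0900 * (1 - 23.7930/100) = 467.2175 kg
Fat = Substrate * pct / 100 = 467.2175 * 6.0720 / 100 = 28.3694 kg


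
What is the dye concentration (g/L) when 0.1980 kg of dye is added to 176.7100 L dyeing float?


Formula: Conc = dye_mass(kg) / volume(L) * 1000
Substituting: Conc = 0.1980 / 176.7100 * 1000
Result: 1.1205 g/L


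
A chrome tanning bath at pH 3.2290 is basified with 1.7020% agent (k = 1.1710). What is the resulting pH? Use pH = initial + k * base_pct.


Formula: pH_final = pH_initial + k * base_pct
Substituting: pH_final = 3.2290 + 1.1710 * 1.7020
Result: 5.2220


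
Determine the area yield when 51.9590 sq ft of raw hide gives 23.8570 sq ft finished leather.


Formula: Yield = finished / raw * 100
Substituting: Yield = 23.8570 / 51.9590 * 100
Result: 45.9150 %


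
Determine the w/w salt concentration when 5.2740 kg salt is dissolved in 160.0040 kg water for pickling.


Formula: Conc = salt / (water + salt) * 100
Substituting: Conc = 5.2740 / (160.0040 + 5.2740) * 100
Result: 3.1910 %


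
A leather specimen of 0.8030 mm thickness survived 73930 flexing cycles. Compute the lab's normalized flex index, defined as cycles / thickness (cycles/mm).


Formula: Index = cycles / thickness
Substituting: Index = 73930 / 0.8030
Result: 92067.2478 cycles/mm


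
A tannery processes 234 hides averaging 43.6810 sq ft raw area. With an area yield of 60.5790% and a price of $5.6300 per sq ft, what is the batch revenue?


Raw_total = N * avg_area = 234 * 43.6810 = 10221.3540 sq ft
Finished = Raw_total * yield / 100 = 10221.3540 * 60.5790 / 100 = 6191.9940 sq ft
Value = Finished * price = 6191.9940 * 5.6300 = 34860.9264 $


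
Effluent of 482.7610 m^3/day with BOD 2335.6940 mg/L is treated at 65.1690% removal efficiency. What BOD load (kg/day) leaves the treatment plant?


Load_in = volume * conc / 1000 = 482.7610 * 2335.6940 / 1000 = 1127.5820 kg/day
Removed = Load_in * eff / 100 = 1127.5820 * 65.1690 / 100 = 734.8339 kg/day
Load_out = Load_in - Removed = 1127.5820 - 734.8339 = 392.7481 kg/day


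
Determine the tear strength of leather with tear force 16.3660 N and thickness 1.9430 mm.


Formula: Tear strength = force / thickness
Substituting: Tear strength = 16.3660 / 1.9430
Result: 8.4231 N/mm


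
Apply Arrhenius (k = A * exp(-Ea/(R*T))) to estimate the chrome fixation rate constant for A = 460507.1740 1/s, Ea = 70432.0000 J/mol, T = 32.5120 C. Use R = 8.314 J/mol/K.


T_K = T_C + 273.15 = 32.5120 + 273.15 = 305.6620 K
exponent = -Ea / (R * T_K) = -70432.0000 / (8.314 * 305.6620) = -27.7152
k = A * exp(exponent) = 460507.1740 * exp(-27.7152) = 4.2331e-07 1/s


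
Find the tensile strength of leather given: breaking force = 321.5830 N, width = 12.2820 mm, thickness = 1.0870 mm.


Formula: TS = force / (width * thickness)
Substituting: TS = 321.5830 / (12.2820 * 1.0870)
Result: 24.0877 N/mm^2


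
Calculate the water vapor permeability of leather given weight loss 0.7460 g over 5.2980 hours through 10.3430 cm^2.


Formula: WVP = loss / (area * time)
Substituting: WVP = 0.7460 / (10.3430 * 5.2980)
Result: 0.0136138 g/(cm^2*hr)


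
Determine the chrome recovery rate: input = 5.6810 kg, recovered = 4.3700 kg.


Formula: Recovery = recovered / input * 100
Substituting: Recovery = 4.3700 / 5.6810 * 100
Result: 76.9231 %


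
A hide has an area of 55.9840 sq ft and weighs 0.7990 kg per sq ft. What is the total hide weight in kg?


Formula: Weight = area * weight_per_sqft
Substituting: Weight = 55.9840 * 0.7990
Result: 44.7312 kg


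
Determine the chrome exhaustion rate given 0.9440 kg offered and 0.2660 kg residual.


Formula: Uptake = (offered - residual) / offered * 100
Substituting: Uptake = (0.9440 - 0.2660) / 0.9440 * 100
Result: 71.8220 %


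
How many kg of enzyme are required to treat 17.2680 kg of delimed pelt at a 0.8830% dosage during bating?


Formula: Enzyme = substrate * pct / 100
Substituting: Enzyme = 17.2680 * 0.8830 / 100
Result: 0.1525 kg


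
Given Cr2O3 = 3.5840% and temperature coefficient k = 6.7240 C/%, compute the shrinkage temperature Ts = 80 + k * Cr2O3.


Formula: Ts = 80 + k * Cr2O3
Substituting: Ts = 80 + 6.7240 * 3.5840
Result: 104.0988 C


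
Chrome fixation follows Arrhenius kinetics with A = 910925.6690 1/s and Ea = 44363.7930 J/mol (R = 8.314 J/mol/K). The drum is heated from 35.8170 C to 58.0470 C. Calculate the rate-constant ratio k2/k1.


T1 = 35.8170 + 273.15 = 308.9670 K; T2 = 58.0470 + 273.15 = 331.1970 K
k1 = A * exp(-Ea/(R*T1)) = 910925.6690 * exp(-44363.7930/(8.314*308.9670)) = 0.0287721 1/s
k2 = A * exp(-Ea/(R*T2)) = 910925.6690 * exp(-44363.7930/(8.314*331.1970)) = 0.091708 1/s
k2/k1 = 0.091708 / 0.0287721 = 3.1874


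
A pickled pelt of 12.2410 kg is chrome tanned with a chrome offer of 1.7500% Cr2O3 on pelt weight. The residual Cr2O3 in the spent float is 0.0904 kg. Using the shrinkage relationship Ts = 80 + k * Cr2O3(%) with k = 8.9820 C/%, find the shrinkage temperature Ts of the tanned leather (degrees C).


Offered = pelt * offer_pct / 100 = 12.2410 * 1.7500 / 100 = 0.2142 kg
Uptake = offered - residual = 0.2142 - 0.0904 = 0.1238 kg
Cr2O3% on pelt = uptake / pelt * 100 = 0.1238 / 12.2410 * 100 = 1.0115 %
Ts = 80 + k * Cr2O3% = 80 + 8.9820 * 1.0115 = 89.0853 C


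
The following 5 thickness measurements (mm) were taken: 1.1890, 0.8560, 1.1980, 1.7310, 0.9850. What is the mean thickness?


Formula: Average = sum / n
Substituting: Average = 5.9590 / 5
Result: 1.1918 mm


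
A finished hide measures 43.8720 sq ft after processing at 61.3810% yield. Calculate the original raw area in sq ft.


Formula: raw = finished * 100 / yield
Substituting: raw = 43.8720 * 100 / 61.3810
Result: 71.4749 sq ft


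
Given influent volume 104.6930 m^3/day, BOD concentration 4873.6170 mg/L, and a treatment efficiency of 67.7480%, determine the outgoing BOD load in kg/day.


Load_in = volume * conc / 1000 = 104.6930 * 4873.6170 / 1000 = 510.2336 kg/day
Removed = Load_in * eff / 100 = 510.2336 * 67.7480 / 100 = 345.6730 kg/day
Load_out = Load_in - Removed = 510.2336 - 345.6730 = 164.5605 kg/day


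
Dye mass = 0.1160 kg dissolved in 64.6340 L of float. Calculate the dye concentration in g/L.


Formula: Conc = dye_mass(kg) / volume(L) * 1000
Substituting: Conc = 0.1160 / 64.6340 * 1000
Result: 1.7947 g/L


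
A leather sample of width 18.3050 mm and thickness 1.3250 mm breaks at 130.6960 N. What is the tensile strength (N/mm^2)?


Formula: TS = force / (width * thickness)
Substituting: TS = 130.6960 / (18.3050 * 1.3250)
Result: 5.3886 N/mm^2


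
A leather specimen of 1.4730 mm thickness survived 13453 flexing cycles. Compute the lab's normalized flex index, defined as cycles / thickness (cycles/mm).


Formula: Index = cycles / thickness
Substituting: Index = 13453 / 1.4730
Result: 9133.0618 cycles/mm


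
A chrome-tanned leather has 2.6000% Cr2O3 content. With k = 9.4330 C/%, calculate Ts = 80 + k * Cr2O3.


Formula: Ts = 80 + k * Cr2O3
Substituting: Ts = 80 + 9.4330 * 2.6000
Result: 104.5258 C


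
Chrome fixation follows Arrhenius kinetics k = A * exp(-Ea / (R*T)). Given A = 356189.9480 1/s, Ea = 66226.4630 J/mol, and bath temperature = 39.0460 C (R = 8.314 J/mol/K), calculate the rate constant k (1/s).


T_K = T_C + 273.15 = 39.0460 + 273.15 = 312.1960 K
exponent = -Ea / (R * T_K) = -66226.4630 / (8.314 * 312.1960) = -25.5149
k = A * exp(exponent) = 356189.9480 * exp(-25.5149) = 2.9559e-06 1/s


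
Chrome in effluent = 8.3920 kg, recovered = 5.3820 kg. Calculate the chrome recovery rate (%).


Formula: Recovery = recovered / input * 100
Substituting: Recovery = 5.3820 / 8.3920 * 100
Result: 64.1325 %


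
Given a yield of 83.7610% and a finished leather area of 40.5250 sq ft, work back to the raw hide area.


Formula: raw = finished * 100 / yield
Substituting: raw = 40.5250 * 100 / 83.7610
Result: 48.3817 sq ft


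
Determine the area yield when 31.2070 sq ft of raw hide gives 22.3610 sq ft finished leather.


Formula: Yield = finished / raw * 100
Substituting: Yield = 22.3610 / 31.2070 * 100
Result: 71.6538 %


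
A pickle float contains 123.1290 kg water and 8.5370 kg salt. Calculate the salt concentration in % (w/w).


Formula: Conc = salt / (water + salt) * 100
Substituting: Conc = 8.5370 / (123.1290 + 8.5370) * 100
Result: 6.4838 %


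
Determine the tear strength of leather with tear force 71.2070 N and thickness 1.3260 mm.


Formula: Tear strength = force / thickness
Substituting: Tear strength = 71.2070 / 1.3260
Result: 53.7006 N/mm


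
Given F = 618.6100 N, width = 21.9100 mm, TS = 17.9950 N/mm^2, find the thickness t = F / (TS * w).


Formula: t = F / (TS * w)
Substituting: t = 618.6100 / (17.9950 * 21.9100)
Result: 1.5690 mm


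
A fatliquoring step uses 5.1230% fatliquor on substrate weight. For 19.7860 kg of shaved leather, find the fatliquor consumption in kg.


Formula: Fat = substrate * pct / 100
Substituting: Fat = 19.7860 * 5.1230 / 100
Result: 1.0136 kg


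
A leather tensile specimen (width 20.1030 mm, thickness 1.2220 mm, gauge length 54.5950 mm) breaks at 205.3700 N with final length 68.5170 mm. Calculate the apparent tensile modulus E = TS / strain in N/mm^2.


TS = F / (w * t) = 205.3700 / (20.1030 * 1.2220) = 8.3600 N/mm^2
strain = (Lf - L0) / L0 = (68.5170 - 54.5950) / 54.5950 = 0.2550
E = TS / strain = 8.3600 / 0.2550 = 32.7836 N/mm^2


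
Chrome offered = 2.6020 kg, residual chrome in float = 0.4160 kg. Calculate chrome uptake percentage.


Formula: Uptake = (offered - residual) / offered * 100
Substituting: Uptake = (2.6020 - 0.4160) / 2.6020 * 100
Result: 84.0123 %


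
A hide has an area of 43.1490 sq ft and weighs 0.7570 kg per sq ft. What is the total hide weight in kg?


Formula: Weight = area * weight_per_sqft
Substituting: Weight = 43.1490 * 0.7570
Result: 32.6638 kg


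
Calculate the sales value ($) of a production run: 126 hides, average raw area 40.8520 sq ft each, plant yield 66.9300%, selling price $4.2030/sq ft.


Raw_total = N * avg_area = 126 * 40.8520 = 5147.3520 sq ft
Finished = Raw_total * yield / 100 = 5147.3520 * 66.9300 / 100 = 3445.1227 sq ft
Value = Finished * price = 3445.1227 * 4.2030 = 14479.8507 $


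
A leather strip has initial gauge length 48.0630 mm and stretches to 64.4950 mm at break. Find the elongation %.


Formula: Elongation = (Lf - L0) / L0 * 100
Substituting: Elongation = (64.4950 - 48.0630) / 48.0630 * 100
Result: 34.1885 %


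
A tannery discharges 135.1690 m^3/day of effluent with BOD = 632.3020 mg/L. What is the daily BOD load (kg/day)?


Formula: BOD_load = volume * conc / 1000
Substituting: BOD_load = 135.1690 * 632.3020 / 1000
Result: 85.4676 kg/day


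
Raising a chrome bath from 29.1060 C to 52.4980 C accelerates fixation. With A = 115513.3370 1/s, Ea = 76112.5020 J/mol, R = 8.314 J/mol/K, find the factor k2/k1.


T1 = 29.1060 + 273.15 = 302.2560 K; T2 = 52.4980 + 273.15 = 325.6480 K
k1 = A * exp(-Ea/(R*T1)) = 115513.3370 * exp(-76112.5020/(8.314*302.2560)) = 8.1041e-09 1/s
k2 = A * exp(-Ea/(R*T2)) = 115513.3370 * exp(-76112.5020/(8.314*325.6480)) = 7.1381e-08 1/s
k2/k1 = 7.1381e-08 / 8.1041e-09 = 8.8080


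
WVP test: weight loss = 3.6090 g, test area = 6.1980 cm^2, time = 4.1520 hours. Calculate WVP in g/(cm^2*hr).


Formula: WVP = loss / (area * time)
Substituting: WVP = 3.6090 / (6.1980 * 4.1520)
Result: 0.1402 g/(cm^2*hr)


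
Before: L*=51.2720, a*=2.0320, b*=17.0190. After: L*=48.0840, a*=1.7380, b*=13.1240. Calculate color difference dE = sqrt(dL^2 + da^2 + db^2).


dL = -3.1880, da = -0.2940, db = -3.8950
dE = sqrt((-3.1880)^2 + (-0.2940)^2 + (-3.8950)^2) = 5.0419


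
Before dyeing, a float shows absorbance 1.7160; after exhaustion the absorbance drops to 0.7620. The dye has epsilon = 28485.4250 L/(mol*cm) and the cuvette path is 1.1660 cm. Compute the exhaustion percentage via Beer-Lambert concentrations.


c_initial = A_i / (epsilon * l) = 1.7160 / (28485.4250 * 1.1660) = 5.1665e-05 mol/L
c_final = A_f / (epsilon * l) = 0.7620 / (28485.4250 * 1.1660) = 2.2942e-05 mol/L
Exhaustion = (c_initial - c_final) / c_initial * 100 = (5.1665e-05 - 2.2942e-05) / 5.1665e-05 * 100 = 55.5944 %


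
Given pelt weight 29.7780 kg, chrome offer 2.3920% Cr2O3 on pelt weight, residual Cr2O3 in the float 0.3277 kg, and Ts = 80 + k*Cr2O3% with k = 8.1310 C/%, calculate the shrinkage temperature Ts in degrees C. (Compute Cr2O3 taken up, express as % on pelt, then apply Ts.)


Offered = pelt * offer_pct / 100 = 29.7780 * 2.3920 / 100 = 0.7123 kg
Uptake = offered - residual = 0.7123 - 0.3277 = 0.3846 kg
Cr2O3% on pelt = uptake / pelt * 100 = 0.3846 / 29.7780 * 100 = 1.2915 %
Ts = 80 + k * Cr2O3% = 80 + 8.1310 * 1.2915 = 90.5014 C


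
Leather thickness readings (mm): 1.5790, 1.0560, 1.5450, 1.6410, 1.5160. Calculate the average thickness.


Formula: Average = sum / n
Substituting: Average = 7.3370 / 5
Result: 1.4674 mm


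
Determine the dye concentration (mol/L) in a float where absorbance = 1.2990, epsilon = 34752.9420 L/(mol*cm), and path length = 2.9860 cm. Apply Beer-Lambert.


Formula: c = A / (epsilon * l)
Substituting: c = 1.2990 / (34752.9420 * 2.9860)
Result: 1.2518e-05 mol/L


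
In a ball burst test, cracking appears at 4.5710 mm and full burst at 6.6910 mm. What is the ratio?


Formula: Ratio = crack / burst
Substituting: Ratio = 4.5710 / 6.6910
Result: 0.6832


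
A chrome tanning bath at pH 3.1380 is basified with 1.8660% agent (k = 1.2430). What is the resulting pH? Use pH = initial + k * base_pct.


Formula: pH_final = pH_initial + k * base_pct
Substituting: pH_final = 3.1380 + 1.2430 * 1.8660
Result: 5.4574


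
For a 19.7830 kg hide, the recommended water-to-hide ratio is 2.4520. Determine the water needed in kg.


Formula: Water = hide_weight * ratio
Substituting: Water = 19.7830 * 2.4520
Result: 48.5079 kg


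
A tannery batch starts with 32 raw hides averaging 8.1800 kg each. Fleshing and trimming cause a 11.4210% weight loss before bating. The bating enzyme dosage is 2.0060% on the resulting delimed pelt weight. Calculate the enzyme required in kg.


Total_raw = N * avg_wt = 32 * 8.1800 = 261.7600 kg
Substrate = Total_raw * (1 - loss/100) = 261.7600 * (1 - 11.4210/100) = 231.8644 kg
Enzyme = Substrate * pct / 100 = 231.8644 * 2.0060 / 100 = 4.6512 kg


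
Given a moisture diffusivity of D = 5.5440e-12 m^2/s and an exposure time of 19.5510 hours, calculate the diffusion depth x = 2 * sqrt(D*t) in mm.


t = 19.5510 hr * 3600 = 70383.6000 s
D * t = 5.5440e-12 * 70383.6000 = 3.9021e-07
x = 2 * sqrt(D*t) = 2 * sqrt(3.9021e-07) = 0.00124933 m = 1.2493 mm


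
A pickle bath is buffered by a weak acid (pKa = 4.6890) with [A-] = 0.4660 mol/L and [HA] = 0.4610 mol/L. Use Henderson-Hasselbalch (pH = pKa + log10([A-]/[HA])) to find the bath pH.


ratio = [A-] / [HA] = 0.4660 / 0.4610 = 1.0108
log10(ratio) = 0.00468499
pH = pKa + log10(ratio) = 4.6890 + 0.00468499 = 4.6937


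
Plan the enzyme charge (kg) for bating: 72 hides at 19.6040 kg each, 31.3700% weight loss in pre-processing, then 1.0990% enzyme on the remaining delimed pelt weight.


Total_raw = N * avg_wt = 72 * 19.6040 = 1411.4880 kg
Substrate = Total_raw * (1 - loss/100) = 1411.4880 * (1 - 31.3700/100) = 968.7042 kg
Enzyme = Substrate * pct / 100 = 968.7042 * 1.0990 / 100 = 10.6461 kg


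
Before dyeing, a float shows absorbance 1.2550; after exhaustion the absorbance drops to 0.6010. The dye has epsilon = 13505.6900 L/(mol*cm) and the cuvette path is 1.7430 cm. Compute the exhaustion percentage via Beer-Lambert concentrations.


c_initial = A_i / (epsilon * l) = 1.2550 / (13505.6900 * 1.7430) = 5.3313e-05 mol/L
c_final = A_f / (epsilon * l) = 0.6010 / (13505.6900 * 1.7430) = 2.5531e-05 mol/L
Exhaustion = (c_initial - c_final) / c_initial * 100 = (5.3313e-05 - 2.5531e-05) / 5.3313e-05 * 100 = 52.1116 %


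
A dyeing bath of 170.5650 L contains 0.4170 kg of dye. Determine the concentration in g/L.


Formula: Conc = dye_mass(kg) / volume(L) * 1000
Substituting: Conc = 0.4170 / 170.5650 * 1000
Result: 2.4448 g/L


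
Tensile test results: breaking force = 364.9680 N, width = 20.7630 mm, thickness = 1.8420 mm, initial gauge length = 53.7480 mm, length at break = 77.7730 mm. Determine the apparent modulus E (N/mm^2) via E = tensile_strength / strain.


TS = F / (w * t) = 364.9680 / (20.7630 * 1.8420) = 9.5428 N/mm^2
strain = (Lf - L0) / L0 = (77.7730 - 53.7480) / 53.7480 = 0.4470
E = TS / strain = 9.5428 / 0.4470 = 21.3488 N/mm^2


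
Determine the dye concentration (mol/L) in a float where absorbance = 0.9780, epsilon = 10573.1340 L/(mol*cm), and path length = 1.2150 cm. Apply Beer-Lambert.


Formula: c = A / (epsilon * l)
Substituting: c = 0.9780 / (10573.1340 * 1.2150)
Result: 7.6131e-05 mol/L


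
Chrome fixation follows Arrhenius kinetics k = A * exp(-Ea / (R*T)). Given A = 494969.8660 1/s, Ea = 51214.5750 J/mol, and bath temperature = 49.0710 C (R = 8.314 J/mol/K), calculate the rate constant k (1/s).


T_K = T_C + 273.15 = 49.0710 + 273.15 = 322.2210 K
exponent = -Ea / (R * T_K) = -51214.5750 / (8.314 * 322.2210) = -19.1174
k = A * exp(exponent) = 494969.8660 * exp(-19.1174) = 0.00246593 1/s


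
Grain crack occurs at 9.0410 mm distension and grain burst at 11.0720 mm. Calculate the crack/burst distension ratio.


Formula: Ratio = crack / burst
Substituting: Ratio = 9.0410 / 11.0720
Result: 0.8166


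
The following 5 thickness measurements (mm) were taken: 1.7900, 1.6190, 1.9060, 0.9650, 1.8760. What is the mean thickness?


Formula: Average = sum / n
Substituting: Average = 8.1560 / 5
Result: 1.6312 mm


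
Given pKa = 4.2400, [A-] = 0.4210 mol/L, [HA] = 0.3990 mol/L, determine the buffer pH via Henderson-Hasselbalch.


ratio = [A-] / [HA] = 0.4210 / 0.3990 = 1.0551
log10(ratio) = 0.0233092
pH = pKa + log10(ratio) = 4.2400 + 0.0233092 = 4.2633


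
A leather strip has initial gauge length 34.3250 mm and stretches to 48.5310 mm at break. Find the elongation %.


Formula: Elongation = (Lf - L0) / L0 * 100
Substituting: Elongation = (48.5310 - 34.3250) / 34.3250 * 100
Result: 41.3867 %


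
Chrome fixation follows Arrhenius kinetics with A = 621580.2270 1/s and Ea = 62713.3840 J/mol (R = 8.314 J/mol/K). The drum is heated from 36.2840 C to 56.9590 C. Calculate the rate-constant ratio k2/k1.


T1 = 36.2840 + 273.15 = 309.4340 K; T2 = 56.9590 + 273.15 = 330.1090 K
k1 = A * exp(-Ea/(R*T1)) = 621580.2270 * exp(-62713.3840/(8.314*309.4340)) = 1.6094e-05 1/s
k2 = A * exp(-Ea/(R*T2)) = 621580.2270 * exp(-62713.3840/(8.314*330.1090)) = 7.4083e-05 1/s
k2/k1 = 7.4083e-05 / 1.6094e-05 = 4.6032


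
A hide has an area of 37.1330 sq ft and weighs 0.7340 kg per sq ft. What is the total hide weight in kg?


Formula: Weight = area * weight_per_sqft
Substituting: Weight = 37.1330 * 0.7340
Result: 27.2556 kg


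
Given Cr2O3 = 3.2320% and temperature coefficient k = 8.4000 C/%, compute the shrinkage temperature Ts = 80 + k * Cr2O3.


Formula: Ts = 80 + k * Cr2O3
Substituting: Ts = 80 + 8.4000 * 3.2320
Result: 107.1488 C


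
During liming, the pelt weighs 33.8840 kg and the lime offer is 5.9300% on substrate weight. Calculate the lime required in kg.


Formula: Lime = substrate * pct / 100
Substituting: Lime = 33.8840 * 5.9300 / 100
Result: 2.0093 kg


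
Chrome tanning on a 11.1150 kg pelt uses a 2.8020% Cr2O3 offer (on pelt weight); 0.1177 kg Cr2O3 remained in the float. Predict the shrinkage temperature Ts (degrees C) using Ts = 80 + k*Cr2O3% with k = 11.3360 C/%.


Offered = pelt * offer_pct / 100 = 11.1150 * 2.8020 / 100 = 0.3114 kg
Uptake = offered - residual = 0.3114 - 0.1177 = 0.1937 kg
Cr2O3% on pelt = uptake / pelt * 100 = 0.1937 / 11.1150 * 100 = 1.7431 %
Ts = 80 + k * Cr2O3% = 80 + 11.3360 * 1.7431 = 99.7594 C


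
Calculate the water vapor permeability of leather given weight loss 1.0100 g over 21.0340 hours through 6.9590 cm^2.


Formula: WVP = loss / (area * time)
Substituting: WVP = 1.0100 / (6.9590 * 21.0340)
Result: 0.00690006 g/(cm^2*hr)


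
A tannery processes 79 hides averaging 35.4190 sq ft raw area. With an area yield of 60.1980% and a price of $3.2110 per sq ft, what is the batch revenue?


Raw_total = N * avg_area = 79 * 35.4190 = 2798.1010 sq ft
Finished = Raw_total * yield / 100 = 2798.1010 * 60.1980 / 100 = 1684.4008 sq ft
Value = Finished * price = 1684.4008 * 3.2110 = 5408.6111 $


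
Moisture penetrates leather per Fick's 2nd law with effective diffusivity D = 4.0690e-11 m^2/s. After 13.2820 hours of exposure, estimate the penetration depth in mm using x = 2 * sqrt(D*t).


t = 13.2820 hr * 3600 = 47815.2000 s
D * t = 4.0690e-11 * 47815.2000 = 1.9456e-06
x = 2 * sqrt(D*t) = 2 * sqrt(1.9456e-06) = 0.0027897 m = 2.7897 mm


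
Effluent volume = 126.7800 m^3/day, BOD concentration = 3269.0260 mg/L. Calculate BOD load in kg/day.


Formula: BOD_load = volume * conc / 1000
Substituting: BOD_load = 126.7800 * 3269.0260 / 1000
Result: 414.4471 kg/day


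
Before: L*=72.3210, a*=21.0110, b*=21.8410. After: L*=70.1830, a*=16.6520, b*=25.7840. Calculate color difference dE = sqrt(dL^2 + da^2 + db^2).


dL = -2.1380, da = -4.3590, db = 3.9430
dE = sqrt((-2.1380)^2 + (-4.3590)^2 + 3.9430^2) = 6.2545


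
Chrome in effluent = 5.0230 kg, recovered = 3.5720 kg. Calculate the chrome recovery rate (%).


Formula: Recovery = recovered / input * 100
Substituting: Recovery = 3.5720 / 5.0230 * 100
Result: 71.1129 %


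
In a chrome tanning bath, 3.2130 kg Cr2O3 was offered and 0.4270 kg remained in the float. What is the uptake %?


Formula: Uptake = (offered - residual) / offered * 100
Substituting: Uptake = (3.2130 - 0.4270) / 3.2130 * 100
Result: 86.7102 %


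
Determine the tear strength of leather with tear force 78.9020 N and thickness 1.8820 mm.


Formula: Tear strength = force / thickness
Substituting: Tear strength = 78.9020 / 1.8820
Result: 41.9245 N/mm


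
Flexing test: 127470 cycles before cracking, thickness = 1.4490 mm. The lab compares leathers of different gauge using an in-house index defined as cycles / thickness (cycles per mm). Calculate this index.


Formula: Index = cycles / thickness
Substituting: Index = 127470 / 1.4490
Result: 87971.0145 cycles/mm


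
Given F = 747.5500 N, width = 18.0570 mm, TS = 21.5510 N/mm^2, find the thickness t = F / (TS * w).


Formula: t = F / (TS * w)
Substituting: t = 747.5500 / (21.5510 * 18.0570)
Result: 1.9210 mm


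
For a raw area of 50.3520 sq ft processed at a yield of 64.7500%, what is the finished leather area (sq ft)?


Formula: finished = raw * yield / 100
Substituting: finished = 50.3520 * 64.7500 / 100
Result: 32.6029 sq ft


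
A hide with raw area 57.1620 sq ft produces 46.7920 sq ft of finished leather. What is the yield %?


Formula: Yield = finished / raw * 100
Substituting: Yield = 46.7920 / 57.1620 * 100
Result: 81.8586 %


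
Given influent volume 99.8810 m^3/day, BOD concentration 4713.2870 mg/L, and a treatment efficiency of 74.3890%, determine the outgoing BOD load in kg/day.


Load_in = volume * conc / 1000 = 99.8810 * 4713.2870 / 1000 = 470.7678 kg/day
Removed = Load_in * eff / 100 = 470.7678 * 74.3890 / 100 = 350.1995 kg/day
Load_out = Load_in - Removed = 470.7678 - 350.1995 = 120.5683 kg/day


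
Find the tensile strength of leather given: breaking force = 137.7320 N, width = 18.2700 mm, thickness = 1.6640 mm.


Formula: TS = force / (width * thickness)
Substituting: TS = 137.7320 / (18.2700 * 1.6640)
Result: 4.5305 N/mm^2


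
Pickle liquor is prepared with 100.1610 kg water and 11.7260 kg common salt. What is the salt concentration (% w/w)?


Formula: Conc = salt / (water + salt) * 100
Substituting: Conc = 11.7260 / (100.1610 + 11.7260) * 100
Result: 10.4802 %


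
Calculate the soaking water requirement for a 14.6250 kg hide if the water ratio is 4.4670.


Formula: Water = hide_weight * ratio
Substituting: Water = 14.6250 * 4.4670
Result: 65.3299 kg


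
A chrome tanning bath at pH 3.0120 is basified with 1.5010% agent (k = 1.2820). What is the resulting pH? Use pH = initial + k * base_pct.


Formula: pH_final = pH_initial + k * base_pct
Substituting: pH_final = 3.0120 + 1.2820 * 1.5010
Result: 4.9363


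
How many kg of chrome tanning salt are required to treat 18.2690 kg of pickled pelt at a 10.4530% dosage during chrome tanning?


Formula: Chrome = substrate * pct / 100
Substituting: Chrome = 18.2690 * 10.4530 / 100
Result: 1.9097 kg


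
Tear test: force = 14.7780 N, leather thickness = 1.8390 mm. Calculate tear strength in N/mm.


Formula: Tear strength = force / thickness
Substituting: Tear strength = 14.7780 / 1.8390
Result: 8.0359 N/mm


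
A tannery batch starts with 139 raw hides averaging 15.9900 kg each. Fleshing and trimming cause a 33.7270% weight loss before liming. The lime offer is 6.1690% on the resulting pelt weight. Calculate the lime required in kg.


Total_raw = N * avg_wt = 139 * 15.9900 = 2222.6100 kg
Substrate = Total_raw * (1 - loss/100) = 2222.6100 * (1 - 33.7270/100) = 1472.9903 kg
Lime = Substrate * pct / 100 = 1472.9903 * 6.1690 / 100 = 90.8688 kg
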